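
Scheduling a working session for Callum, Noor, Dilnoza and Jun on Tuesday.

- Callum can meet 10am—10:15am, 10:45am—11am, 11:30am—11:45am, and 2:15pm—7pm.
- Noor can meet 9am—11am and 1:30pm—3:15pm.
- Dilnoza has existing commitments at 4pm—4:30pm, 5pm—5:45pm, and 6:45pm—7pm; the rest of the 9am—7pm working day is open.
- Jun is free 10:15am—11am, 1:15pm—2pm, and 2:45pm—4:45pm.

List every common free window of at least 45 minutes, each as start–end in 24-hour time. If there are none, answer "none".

none

Dilnoza free within 09:00–19:00: 09:00–16:00, 16:30–17:00, 17:45–18:45.
Callum ∩ Noor: 10:00–10:15, 10:45–11:00, 14:15–15:15.
Callum ∩ Noor ∩ Dilnoza: 10:00–10:15, 10:45–11:00, 14:15–15:15.
Callum ∩ Noor ∩ Dilnoza ∩ Jun: 10:45–11:00, 14:45–15:15.
Windows ≥ 45 min: (none).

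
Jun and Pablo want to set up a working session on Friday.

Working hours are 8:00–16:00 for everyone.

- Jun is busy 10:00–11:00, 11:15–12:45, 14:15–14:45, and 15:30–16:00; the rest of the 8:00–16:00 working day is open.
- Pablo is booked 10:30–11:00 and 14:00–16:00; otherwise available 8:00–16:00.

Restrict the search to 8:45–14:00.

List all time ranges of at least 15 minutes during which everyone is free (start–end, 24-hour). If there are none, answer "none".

08:45–10:00, 11:00–11:15, 12:45–14:00

Jun free within 08:00–16:00: 08:00–10:00, 11:00–11:15, 12:45–14:15, 14:45–15:30.
Pablo free within 08:00–16:00: 08:00–10:30, 11:00–14:00.
Jun ∩ Pablo: 08:00–10:00, 11:00–11:15, 12:45–14:00.
Restricted to 08:45–14:00: 08:45–10:00, 11:00–11:15, 12:45–14:00.
Windows ≥ 15 min: 08:45–10:00, 11:00–11:15, 12:45–14:00.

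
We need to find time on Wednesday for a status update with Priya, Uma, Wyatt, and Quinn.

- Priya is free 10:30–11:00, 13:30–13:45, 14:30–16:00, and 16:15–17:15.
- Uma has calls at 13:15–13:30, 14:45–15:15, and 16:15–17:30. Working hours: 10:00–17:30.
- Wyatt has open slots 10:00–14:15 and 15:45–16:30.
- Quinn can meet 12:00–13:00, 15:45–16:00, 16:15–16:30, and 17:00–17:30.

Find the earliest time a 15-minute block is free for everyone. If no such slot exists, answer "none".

Uma free within 10:00–17:30: 10:00–13:15, 13:30–14:45, 15:15–16:15.
Priya ∩ Uma: 10:30–11:00, 13:30–13:45, 14:30–14:45, 15:15–16:00.
Priya ∩ Uma ∩ Wyatt: 10:30–11:00, 13:30–13:45, 15:45–16:00.
Priya ∩ Uma ∩ Wyatt ∩ Quinn: 15:45–16:00.
Windows ≥ 15 min: 15:45–16:00.
Earliest such window starts at 15:45.

15:45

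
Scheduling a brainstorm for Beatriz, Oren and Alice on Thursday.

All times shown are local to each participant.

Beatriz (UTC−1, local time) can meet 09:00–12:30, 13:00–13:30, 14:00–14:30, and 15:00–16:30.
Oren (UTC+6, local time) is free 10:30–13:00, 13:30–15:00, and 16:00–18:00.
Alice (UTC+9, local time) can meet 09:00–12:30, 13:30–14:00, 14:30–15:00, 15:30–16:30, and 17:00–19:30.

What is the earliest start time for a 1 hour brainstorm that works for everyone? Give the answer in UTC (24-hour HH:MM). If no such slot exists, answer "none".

none

Beatriz → UTC: 10:00–13:30, 14:00–14:30, 15:00–15:30, 16:00–17:30.
Oren → UTC: 04:30–07:00, 07:30–09:00, 10:00–12:00.
Alice → UTC: 00:00–03:30, 04:30–05:00, 05:30–06:00, 06:30–07:30, 08:00–10:30.
Beatriz ∩ Oren: 10:00–12:00.
Beatriz ∩ Oren ∩ Alice: 10:00–10:30.
Windows ≥ 60 min: (none).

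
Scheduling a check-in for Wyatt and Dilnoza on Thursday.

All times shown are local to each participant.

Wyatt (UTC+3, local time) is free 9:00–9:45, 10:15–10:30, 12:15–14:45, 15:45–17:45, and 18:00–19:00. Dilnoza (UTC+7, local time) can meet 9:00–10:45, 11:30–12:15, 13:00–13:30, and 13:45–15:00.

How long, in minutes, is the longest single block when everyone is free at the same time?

30 minutes

Wyatt → UTC: 06:00–06:45, 07:15–07:30, 09:15–11:45, 12:45–14:45, 15:00–16:00.
Dilnoza → UTC: 02:00–03:45, 04:30–05:15, 06:00–06:30, 06:45–08:00.
Wyatt ∩ Dilnoza: 06:00–06:30, 07:15–07:30.
Common window lengths: 30, 15 min; longest is 30.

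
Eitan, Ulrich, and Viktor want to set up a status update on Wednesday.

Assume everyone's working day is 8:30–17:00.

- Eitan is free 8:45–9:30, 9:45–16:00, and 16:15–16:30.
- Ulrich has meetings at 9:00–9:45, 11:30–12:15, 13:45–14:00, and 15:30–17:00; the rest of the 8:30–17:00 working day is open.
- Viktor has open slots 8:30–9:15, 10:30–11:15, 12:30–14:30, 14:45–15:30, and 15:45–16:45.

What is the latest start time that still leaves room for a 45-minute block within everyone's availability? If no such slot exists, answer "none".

14:45

Ulrich free within 08:30–17:00: 08:30–09:00, 09:45–11:30, 12:15–13:45, 14:00–15:30.
Eitan ∩ Ulrich: 08:45–09:00, 09:45–11:30, 12:15–13:45, 14:00–15:30.
Eitan ∩ Ulrich ∩ Viktor: 08:45–09:00, 10:30–11:15, 12:30–13:45, 14:00–14:30, 14:45–15:30.
Windows ≥ 45 min: 10:30–11:15, 12:30–13:45, 14:45–15:30.
Latest start in the last window 14:45–15:30 is 15:30 − 45 min = 14:45.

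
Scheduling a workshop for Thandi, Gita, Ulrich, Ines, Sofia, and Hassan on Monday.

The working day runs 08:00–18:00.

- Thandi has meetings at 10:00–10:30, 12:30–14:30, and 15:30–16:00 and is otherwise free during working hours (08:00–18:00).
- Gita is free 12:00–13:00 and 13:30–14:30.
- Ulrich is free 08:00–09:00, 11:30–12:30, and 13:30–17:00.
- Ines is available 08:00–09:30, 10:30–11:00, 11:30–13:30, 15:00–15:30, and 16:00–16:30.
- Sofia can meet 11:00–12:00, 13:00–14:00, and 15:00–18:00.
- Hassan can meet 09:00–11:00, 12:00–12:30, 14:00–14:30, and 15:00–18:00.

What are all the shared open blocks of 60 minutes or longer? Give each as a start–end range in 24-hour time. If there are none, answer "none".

none

Thandi free within 08:00–18:00: 08:00–10:00, 10:30–12:30, 14:30–15:30, 16:00–18:00.
Thandi ∩ Gita: 12:00–12:30.
Thandi ∩ Gita ∩ Ulrich: 12:00–12:30.
Thandi ∩ Gita ∩ Ulrich ∩ Ines: 12:00–12:30.
Thandi ∩ Gita ∩ Ulrich ∩ Ines ∩ Sofia: (none).
Thandi ∩ Gita ∩ Ulrich ∩ Ines ∩ Sofia ∩ Hassan: (none).
Windows ≥ 60 min: (none).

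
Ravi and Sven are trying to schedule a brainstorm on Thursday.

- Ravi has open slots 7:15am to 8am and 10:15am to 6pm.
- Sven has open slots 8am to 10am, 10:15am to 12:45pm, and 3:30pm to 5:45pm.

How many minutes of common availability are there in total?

Ravi ∩ Sven: 10:15–12:45, 15:30–17:45.
Total common minutes: 150 + 135 = 285.

285 minutes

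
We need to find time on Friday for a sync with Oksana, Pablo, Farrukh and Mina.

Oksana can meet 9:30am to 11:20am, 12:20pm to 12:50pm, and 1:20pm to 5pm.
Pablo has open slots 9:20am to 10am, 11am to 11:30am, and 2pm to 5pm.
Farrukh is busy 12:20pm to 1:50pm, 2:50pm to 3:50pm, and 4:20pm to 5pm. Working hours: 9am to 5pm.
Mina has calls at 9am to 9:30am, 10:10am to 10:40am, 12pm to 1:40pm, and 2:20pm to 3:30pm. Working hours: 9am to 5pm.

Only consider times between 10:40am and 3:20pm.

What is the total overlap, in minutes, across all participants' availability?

Farrukh free within 09:00–17:00: 09:00–12:20, 13:50–14:50, 15:50–16:20.
Mina free within 09:00–17:00: 09:30–10:10, 10:40–12:00, 13:40–14:20, 15:30–17:00.
Oksana ∩ Pablo: 09:30–10:00, 11:00–11:20, 14:00–17:00.
Oksana ∩ Pablo ∩ Farrukh: 09:30–10:00, 11:00–11:20, 14:00–14:50, 15:50–16:20.
Oksana ∩ Pablo ∩ Farrukh ∩ Mina: 09:30–10:00, 11:00–11:20, 14:00–14:20, 15:50–16:20.
Restricted to 10:40–15:20: 11:00–11:20, 14:00–14:20.
Total common minutes: 20 + 20 = 40.

40 minutes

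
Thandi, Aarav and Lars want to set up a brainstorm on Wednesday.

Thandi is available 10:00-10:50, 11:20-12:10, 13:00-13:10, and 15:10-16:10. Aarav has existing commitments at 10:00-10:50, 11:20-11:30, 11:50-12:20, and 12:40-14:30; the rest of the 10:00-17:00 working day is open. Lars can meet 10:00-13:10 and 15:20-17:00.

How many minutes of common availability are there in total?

70 minutes

Aarav free within 10:00–17:00: 10:50–11:20, 11:30–11:50, 12:20–12:40, 14:30–17:00.
Thandi ∩ Aarav: 11:30–11:50, 15:10–16:10.
Thandi ∩ Aarav ∩ Lars: 11:30–11:50, 15:20–16:10.
Total common minutes: 20 + 50 = 70.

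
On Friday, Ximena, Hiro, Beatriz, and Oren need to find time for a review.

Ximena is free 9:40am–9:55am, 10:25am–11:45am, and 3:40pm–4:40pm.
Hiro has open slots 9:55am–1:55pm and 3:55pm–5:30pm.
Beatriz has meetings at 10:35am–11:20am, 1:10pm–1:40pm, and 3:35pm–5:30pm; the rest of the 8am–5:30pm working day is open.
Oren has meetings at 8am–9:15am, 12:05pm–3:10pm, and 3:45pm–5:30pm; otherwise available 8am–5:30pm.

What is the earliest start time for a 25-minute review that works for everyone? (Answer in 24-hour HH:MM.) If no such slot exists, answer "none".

11:20

Beatriz free within 08:00–17:30: 08:00–10:35, 11:20–13:10, 13:40–15:35.
Oren free within 08:00–17:30: 09:15–12:05, 15:10–15:45.
Ximena ∩ Hiro: 10:25–11:45, 15:55–16:40.
Ximena ∩ Hiro ∩ Beatriz: 10:25–10:35, 11:20–11:45.
Ximena ∩ Hiro ∩ Beatriz ∩ Oren: 10:25–10:35, 11:20–11:45.
Windows ≥ 25 min: 11:20–11:45.
Earliest such window starts at 11:20.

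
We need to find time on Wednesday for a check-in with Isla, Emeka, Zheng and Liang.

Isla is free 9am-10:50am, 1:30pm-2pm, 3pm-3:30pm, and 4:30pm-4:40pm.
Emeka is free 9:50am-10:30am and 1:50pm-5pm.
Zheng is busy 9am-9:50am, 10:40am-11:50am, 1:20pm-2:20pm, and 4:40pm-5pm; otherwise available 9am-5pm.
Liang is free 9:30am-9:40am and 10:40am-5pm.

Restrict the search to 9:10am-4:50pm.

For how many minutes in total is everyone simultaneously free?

40 minutes

Zheng free within 09:00–17:00: 09:50–10:40, 11:50–13:20, 14:20–16:40.
Isla ∩ Emeka: 09:50–10:30, 13:50–14:00, 15:00–15:30, 16:30–16:40.
Isla ∩ Emeka ∩ Zheng: 09:50–10:30, 15:00–15:30, 16:30–16:40.
Isla ∩ Emeka ∩ Zheng ∩ Liang: 15:00–15:30, 16:30–16:40.
Restricted to 09:10–16:50: 15:00–15:30, 16:30–16:40.
Total common minutes: 30 + 10 = 40.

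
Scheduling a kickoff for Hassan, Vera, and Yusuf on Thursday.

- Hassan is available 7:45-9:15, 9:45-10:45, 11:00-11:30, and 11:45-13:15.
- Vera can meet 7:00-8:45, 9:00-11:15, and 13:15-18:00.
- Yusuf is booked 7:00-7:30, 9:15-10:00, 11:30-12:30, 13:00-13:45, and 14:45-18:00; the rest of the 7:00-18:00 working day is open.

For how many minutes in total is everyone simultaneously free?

135 minutes

Yusuf free within 07:00–18:00: 07:30–09:15, 10:00–11:30, 12:30–13:00, 13:45–14:45.
Hassan ∩ Vera: 07:45–08:45, 09:00–09:15, 09:45–10:45, 11:00–11:15.
Hassan ∩ Vera ∩ Yusuf: 07:45–08:45, 09:00–09:15, 10:00–10:45, 11:00–11:15.
Total common minutes: 60 + 15 + 45 + 15 = 135.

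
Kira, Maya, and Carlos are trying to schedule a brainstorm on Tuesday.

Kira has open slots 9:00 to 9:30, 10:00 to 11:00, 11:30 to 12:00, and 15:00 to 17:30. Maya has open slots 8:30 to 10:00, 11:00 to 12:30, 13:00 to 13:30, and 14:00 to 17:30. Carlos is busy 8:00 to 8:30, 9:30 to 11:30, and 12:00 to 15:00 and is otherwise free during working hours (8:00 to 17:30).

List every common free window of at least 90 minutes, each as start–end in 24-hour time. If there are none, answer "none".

15:00–17:30

Carlos free within 08:00–17:30: 08:30–09:30, 11:30–12:00, 15:00–17:30.
Kira ∩ Maya: 09:00–09:30, 11:30–12:00, 15:00–17:30.
Kira ∩ Maya ∩ Carlos: 09:00–09:30, 11:30–12:00, 15:00–17:30.
Windows ≥ 90 min: 15:00–17:30.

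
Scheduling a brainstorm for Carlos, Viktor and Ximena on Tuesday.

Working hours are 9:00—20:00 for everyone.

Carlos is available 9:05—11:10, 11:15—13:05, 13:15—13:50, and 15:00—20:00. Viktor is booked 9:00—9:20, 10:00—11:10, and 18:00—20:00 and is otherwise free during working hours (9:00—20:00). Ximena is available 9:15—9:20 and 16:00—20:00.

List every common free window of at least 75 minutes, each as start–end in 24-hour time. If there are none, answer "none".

16:00–18:00

Viktor free within 09:00–20:00: 09:20–10:00, 11:10–18:00.
Carlos ∩ Viktor: 09:20–10:00, 11:15–13:05, 13:15–13:50, 15:00–18:00.
Carlos ∩ Viktor ∩ Ximena: 16:00–18:00.
Windows ≥ 75 min: 16:00–18:00.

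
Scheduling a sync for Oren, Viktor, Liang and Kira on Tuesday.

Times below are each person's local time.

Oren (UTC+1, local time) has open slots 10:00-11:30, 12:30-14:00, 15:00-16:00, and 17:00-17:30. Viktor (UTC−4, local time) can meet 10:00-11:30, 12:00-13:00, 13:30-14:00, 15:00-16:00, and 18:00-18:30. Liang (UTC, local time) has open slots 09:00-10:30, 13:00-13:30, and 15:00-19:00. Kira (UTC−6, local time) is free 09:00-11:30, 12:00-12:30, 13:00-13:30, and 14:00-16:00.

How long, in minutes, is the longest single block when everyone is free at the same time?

Oren → UTC: 09:00–10:30, 11:30–13:00, 14:00–15:00, 16:00–16:30.
Viktor → UTC: 14:00–15:30, 16:00–17:00, 17:30–18:00, 19:00–20:00, 22:00–22:30.
Liang → UTC: 09:00–10:30, 13:00–13:30, 15:00–19:00.
Kira → UTC: 15:00–17:30, 18:00–18:30, 19:00–19:30, 20:00–22:00.
Oren ∩ Viktor: 14:00–15:00, 16:00–16:30.
Oren ∩ Viktor ∩ Liang: 16:00–16:30.
Oren ∩ Viktor ∩ Liang ∩ Kira: 16:00–16:30.
Single common window of 30 minutes.

30 minutes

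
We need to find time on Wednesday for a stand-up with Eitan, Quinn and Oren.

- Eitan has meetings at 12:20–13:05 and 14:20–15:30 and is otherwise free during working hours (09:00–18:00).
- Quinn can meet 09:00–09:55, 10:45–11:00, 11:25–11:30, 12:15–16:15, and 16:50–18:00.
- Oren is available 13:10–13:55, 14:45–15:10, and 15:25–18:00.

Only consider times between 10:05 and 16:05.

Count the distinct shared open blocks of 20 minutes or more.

Eitan free within 09:00–18:00: 09:00–12:20, 13:05–14:20, 15:30–18:00.
Eitan ∩ Quinn: 09:00–09:55, 10:45–11:00, 11:25–11:30, 12:15–12:20, 13:05–14:20, 15:30–16:15, 16:50–18:00.
Eitan ∩ Quinn ∩ Oren: 13:10–13:55, 15:30–16:15, 16:50–18:00.
Restricted to 10:05–16:05: 13:10–13:55, 15:30–16:05.
Windows ≥ 20 min: 13:10–13:55, 15:30–16:05.
That's 2 windows.

2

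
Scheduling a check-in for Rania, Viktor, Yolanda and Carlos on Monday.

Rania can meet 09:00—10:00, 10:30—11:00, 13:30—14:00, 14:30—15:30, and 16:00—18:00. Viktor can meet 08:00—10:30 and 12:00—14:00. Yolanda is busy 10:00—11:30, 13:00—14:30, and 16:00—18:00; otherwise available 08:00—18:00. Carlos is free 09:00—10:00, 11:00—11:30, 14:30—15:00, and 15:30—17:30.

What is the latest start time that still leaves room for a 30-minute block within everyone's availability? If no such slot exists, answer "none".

Yolanda free within 08:00–18:00: 08:00–10:00, 11:30–13:00, 14:30–16:00.
Rania ∩ Viktor: 09:00–10:00, 13:30–14:00.
Rania ∩ Viktor ∩ Yolanda: 09:00–10:00.
Rania ∩ Viktor ∩ Yolanda ∩ Carlos: 09:00–10:00.
Windows ≥ 30 min: 09:00–10:00.
Latest start in the last window 09:00–10:00 is 10:00 − 30 min = 09:30.

09:30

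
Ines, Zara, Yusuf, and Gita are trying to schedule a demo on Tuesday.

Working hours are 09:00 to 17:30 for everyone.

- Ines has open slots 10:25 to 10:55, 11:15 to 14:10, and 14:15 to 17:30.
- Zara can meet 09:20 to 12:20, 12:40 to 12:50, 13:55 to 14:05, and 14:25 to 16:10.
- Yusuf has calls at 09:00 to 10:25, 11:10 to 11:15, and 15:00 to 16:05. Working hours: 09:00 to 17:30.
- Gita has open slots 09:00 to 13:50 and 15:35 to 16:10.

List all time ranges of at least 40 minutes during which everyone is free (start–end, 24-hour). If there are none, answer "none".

Yusuf free within 09:00–17:30: 10:25–11:10, 11:15–15:00, 16:05–17:30.
Ines ∩ Zara: 10:25–10:55, 11:15–12:20, 12:40–12:50, 13:55–14:05, 14:25–16:10.
Ines ∩ Zara ∩ Yusuf: 10:25–10:55, 11:15–12:20, 12:40–12:50, 13:55–14:05, 14:25–15:00, 16:05–16:10.
Ines ∩ Zara ∩ Yusuf ∩ Gita: 10:25–10:55, 11:15–12:20, 12:40–12:50, 16:05–16:10.
Windows ≥ 40 min: 11:15–12:20.

11:15–12:20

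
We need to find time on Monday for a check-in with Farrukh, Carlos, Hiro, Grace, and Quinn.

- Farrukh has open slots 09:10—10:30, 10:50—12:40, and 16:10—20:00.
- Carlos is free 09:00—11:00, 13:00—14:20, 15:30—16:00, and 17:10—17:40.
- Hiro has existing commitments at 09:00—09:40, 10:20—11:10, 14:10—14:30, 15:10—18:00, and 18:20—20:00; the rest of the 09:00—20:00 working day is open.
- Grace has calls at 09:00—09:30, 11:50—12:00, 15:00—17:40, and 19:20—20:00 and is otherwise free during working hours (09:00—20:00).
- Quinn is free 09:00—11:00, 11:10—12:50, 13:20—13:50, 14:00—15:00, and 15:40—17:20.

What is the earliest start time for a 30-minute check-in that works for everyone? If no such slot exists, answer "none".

09:40

Hiro free within 09:00–20:00: 09:40–10:20, 11:10–14:10, 14:30–15:10, 18:00–18:20.
Grace free within 09:00–20:00: 09:30–11:50, 12:00–15:00, 17:40–19:20.
Farrukh ∩ Carlos: 09:10–10:30, 10:50–11:00, 17:10–17:40.
Farrukh ∩ Carlos ∩ Hiro: 09:40–10:20.
Farrukh ∩ Carlos ∩ Hiro ∩ Grace: 09:40–10:20.
Farrukh ∩ Carlos ∩ Hiro ∩ Grace ∩ Quinn: 09:40–10:20.
Windows ≥ 30 min: 09:40–10:20.
Earliest such window starts at 09:40.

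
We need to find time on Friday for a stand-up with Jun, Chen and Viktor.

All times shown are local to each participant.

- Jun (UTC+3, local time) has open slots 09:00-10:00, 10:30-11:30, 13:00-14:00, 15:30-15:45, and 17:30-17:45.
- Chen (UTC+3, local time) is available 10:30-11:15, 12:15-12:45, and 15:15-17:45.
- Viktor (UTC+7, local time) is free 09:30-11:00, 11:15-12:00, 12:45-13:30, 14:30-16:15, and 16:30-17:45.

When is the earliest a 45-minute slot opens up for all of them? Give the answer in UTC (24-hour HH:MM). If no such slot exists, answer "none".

Jun → UTC: 06:00–07:00, 07:30–08:30, 10:00–11:00, 12:30–12:45, 14:30–14:45.
Chen → UTC: 07:30–08:15, 09:15–09:45, 12:15–14:45.
Viktor → UTC: 02:30–04:00, 04:15–05:00, 05:45–06:30, 07:30–09:15, 09:30–10:45.
Jun ∩ Chen: 07:30–08:15, 12:30–12:45, 14:30–14:45.
Jun ∩ Chen ∩ Viktor: 07:30–08:15.
Windows ≥ 45 min: 07:30–08:15.
Earliest such window starts at 07:30.

07:30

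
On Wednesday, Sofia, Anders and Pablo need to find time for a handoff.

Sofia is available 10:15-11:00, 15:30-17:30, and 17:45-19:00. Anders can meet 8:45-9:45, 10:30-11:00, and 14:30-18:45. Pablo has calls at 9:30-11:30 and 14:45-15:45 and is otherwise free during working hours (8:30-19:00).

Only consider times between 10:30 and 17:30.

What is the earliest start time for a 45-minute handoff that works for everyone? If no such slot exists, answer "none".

15:45

Pablo free within 08:30–19:00: 08:30–09:30, 11:30–14:45, 15:45–19:00.
Sofia ∩ Anders: 10:30–11:00, 15:30–17:30, 17:45–18:45.
Sofia ∩ Anders ∩ Pablo: 15:45–17:30, 17:45–18:45.
Restricted to 10:30–17:30: 15:45–17:30.
Windows ≥ 45 min: 15:45–17:30.
Earliest such window starts at 15:45.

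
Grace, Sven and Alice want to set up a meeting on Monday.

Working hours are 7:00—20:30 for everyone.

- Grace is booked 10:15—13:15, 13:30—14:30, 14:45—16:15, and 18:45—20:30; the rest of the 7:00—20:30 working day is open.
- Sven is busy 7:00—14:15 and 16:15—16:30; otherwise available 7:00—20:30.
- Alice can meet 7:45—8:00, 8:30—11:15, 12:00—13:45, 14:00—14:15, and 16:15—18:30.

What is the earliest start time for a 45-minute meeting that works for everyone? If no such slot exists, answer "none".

Grace free within 07:00–20:30: 07:00–10:15, 13:15–13:30, 14:30–14:45, 16:15–18:45.
Sven free within 07:00–20:30: 14:15–16:15, 16:30–20:30.
Grace ∩ Sven: 14:30–14:45, 16:30–18:45.
Grace ∩ Sven ∩ Alice: 16:30–18:30.
Windows ≥ 45 min: 16:30–18:30.
Earliest such window starts at 16:30.

16:30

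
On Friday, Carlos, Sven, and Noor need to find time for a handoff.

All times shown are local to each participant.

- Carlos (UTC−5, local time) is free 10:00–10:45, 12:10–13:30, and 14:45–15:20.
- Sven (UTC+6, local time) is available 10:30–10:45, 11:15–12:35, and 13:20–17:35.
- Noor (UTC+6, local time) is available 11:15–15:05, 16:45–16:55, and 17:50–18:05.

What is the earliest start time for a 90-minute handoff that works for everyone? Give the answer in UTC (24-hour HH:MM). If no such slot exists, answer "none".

Carlos → UTC: 15:00–15:45, 17:10–18:30, 19:45–20:20.
Sven → UTC: 04:30–04:45, 05:15–06:35, 07:20–11:35.
Noor → UTC: 05:15–09:05, 10:45–10:55, 11:50–12:05.
Carlos ∩ Sven: (none).
Carlos ∩ Sven ∩ Noor: (none).
Windows ≥ 90 min: (none).

none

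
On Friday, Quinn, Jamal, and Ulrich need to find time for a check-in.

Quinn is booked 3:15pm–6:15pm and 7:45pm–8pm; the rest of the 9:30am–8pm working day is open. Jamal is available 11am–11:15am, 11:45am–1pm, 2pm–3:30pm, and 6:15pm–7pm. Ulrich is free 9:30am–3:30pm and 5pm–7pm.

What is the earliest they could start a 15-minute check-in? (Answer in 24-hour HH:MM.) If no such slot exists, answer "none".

Quinn free within 09:30–20:00: 09:30–15:15, 18:15–19:45.
Quinn ∩ Jamal: 11:00–11:15, 11:45–13:00, 14:00–15:15, 18:15–19:00.
Quinn ∩ Jamal ∩ Ulrich: 11:00–11:15, 11:45–13:00, 14:00–15:15, 18:15–19:00.
Windows ≥ 15 min: 11:00–11:15, 11:45–13:00, 14:00–15:15, 18:15–19:00.
Earliest such window starts at 11:00.

11:00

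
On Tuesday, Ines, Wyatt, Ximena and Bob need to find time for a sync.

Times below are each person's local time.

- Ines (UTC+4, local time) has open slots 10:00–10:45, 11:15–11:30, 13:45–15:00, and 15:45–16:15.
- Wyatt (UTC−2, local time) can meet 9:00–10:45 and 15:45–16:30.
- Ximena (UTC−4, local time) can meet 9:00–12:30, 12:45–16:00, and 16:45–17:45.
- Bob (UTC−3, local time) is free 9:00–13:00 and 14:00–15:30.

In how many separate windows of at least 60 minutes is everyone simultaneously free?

0

Ines → UTC: 06:00–06:45, 07:15–07:30, 09:45–11:00, 11:45–12:15.
Wyatt → UTC: 11:00–12:45, 17:45–18:30.
Ximena → UTC: 13:00–16:30, 16:45–20:00, 20:45–21:45.
Bob → UTC: 12:00–16:00, 17:00–18:30.
Ines ∩ Wyatt: 11:45–12:15.
Ines ∩ Wyatt ∩ Ximena: (none).
Ines ∩ Wyatt ∩ Ximena ∩ Bob: (none).
Windows ≥ 60 min: (none).
That's 0 windows.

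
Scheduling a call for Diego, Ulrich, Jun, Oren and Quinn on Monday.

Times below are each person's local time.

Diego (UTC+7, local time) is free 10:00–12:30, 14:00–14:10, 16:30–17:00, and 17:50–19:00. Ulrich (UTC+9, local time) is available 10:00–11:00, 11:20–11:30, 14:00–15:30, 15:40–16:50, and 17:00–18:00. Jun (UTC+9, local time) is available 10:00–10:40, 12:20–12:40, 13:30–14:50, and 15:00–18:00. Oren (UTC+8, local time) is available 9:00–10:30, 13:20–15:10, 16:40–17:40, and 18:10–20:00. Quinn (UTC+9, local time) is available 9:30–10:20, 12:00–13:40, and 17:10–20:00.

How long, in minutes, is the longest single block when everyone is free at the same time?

0 minutes

Diego → UTC: 03:00–05:30, 07:00–07:10, 09:30–10:00, 10:50–12:00.
Ulrich → UTC: 01:00–02:00, 02:20–02:30, 05:00–06:30, 06:40–07:50, 08:00–09:00.
Jun → UTC: 01:00–01:40, 03:20–03:40, 04:30–05:50, 06:00–09:00.
Oren → UTC: 01:00–02:30, 05:20–07:10, 08:40–09:40, 10:10–12:00.
Quinn → UTC: 00:30–01:20, 03:00–04:40, 08:10–11:00.
Diego ∩ Ulrich: 05:00–05:30, 07:00–07:10.
Diego ∩ Ulrich ∩ Jun: 05:00–05:30, 07:00–07:10.
Diego ∩ Ulrich ∩ Jun ∩ Oren: 05:20–05:30, 07:00–07:10.
Diego ∩ Ulrich ∩ Jun ∩ Oren ∩ Quinn: (none).
No common window.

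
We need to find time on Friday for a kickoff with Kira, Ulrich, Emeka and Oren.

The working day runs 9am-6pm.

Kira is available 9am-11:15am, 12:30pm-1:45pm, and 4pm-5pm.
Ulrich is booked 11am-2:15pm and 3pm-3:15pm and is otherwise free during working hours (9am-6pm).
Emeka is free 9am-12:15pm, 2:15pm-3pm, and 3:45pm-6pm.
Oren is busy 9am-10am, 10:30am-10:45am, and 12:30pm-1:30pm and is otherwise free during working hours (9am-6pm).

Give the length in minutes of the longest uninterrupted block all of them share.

Ulrich free within 09:00–18:00: 09:00–11:00, 14:15–15:00, 15:15–18:00.
Oren free within 09:00–18:00: 10:00–10:30, 10:45–12:30, 13:30–18:00.
Kira ∩ Ulrich: 09:00–11:00, 16:00–17:00.
Kira ∩ Ulrich ∩ Emeka: 09:00–11:00, 16:00–17:00.
Kira ∩ Ulrich ∩ Emeka ∩ Oren: 10:00–10:30, 10:45–11:00, 16:00–17:00.
Common window lengths: 30, 15, 60 min; longest is 60.

60 minutes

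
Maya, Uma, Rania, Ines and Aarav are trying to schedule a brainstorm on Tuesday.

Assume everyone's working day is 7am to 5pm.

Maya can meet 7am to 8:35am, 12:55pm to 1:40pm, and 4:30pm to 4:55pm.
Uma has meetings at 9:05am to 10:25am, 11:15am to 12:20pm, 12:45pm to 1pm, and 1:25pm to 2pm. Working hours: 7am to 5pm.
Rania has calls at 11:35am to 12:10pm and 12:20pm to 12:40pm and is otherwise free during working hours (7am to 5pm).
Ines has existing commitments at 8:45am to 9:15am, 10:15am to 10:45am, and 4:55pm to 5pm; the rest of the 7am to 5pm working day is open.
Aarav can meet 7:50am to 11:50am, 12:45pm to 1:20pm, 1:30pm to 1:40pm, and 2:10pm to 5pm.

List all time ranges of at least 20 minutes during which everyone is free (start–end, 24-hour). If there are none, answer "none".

Uma free within 07:00–17:00: 07:00–09:05, 10:25–11:15, 12:20–12:45, 13:00–13:25, 14:00–17:00.
Rania free within 07:00–17:00: 07:00–11:35, 12:10–12:20, 12:40–17:00.
Ines free within 07:00–17:00: 07:00–08:45, 09:15–10:15, 10:45–16:55.
Maya ∩ Uma: 07:00–08:35, 13:00–13:25, 16:30–16:55.
Maya ∩ Uma ∩ Rania: 07:00–08:35, 13:00–13:25, 16:30–16:55.
Maya ∩ Uma ∩ Rania ∩ Ines: 07:00–08:35, 13:00–13:25, 16:30–16:55.
Maya ∩ Uma ∩ Rania ∩ Ines ∩ Aarav: 07:50–08:35, 13:00–13:20, 16:30–16:55.
Windows ≥ 20 min: 07:50–08:35, 13:00–13:20, 16:30–16:55.

07:50–08:35, 13:00–13:20, 16:30–16:55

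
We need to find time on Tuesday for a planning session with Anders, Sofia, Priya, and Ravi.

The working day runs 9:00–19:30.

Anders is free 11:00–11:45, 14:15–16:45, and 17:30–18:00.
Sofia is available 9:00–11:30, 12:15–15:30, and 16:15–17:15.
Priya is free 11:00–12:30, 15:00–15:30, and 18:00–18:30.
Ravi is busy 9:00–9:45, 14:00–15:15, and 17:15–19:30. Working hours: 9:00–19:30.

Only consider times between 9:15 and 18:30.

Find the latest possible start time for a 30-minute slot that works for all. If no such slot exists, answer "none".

Ravi free within 09:00–19:30: 09:45–14:00, 15:15–17:15.
Anders ∩ Sofia: 11:00–11:30, 14:15–15:30, 16:15–16:45.
Anders ∩ Sofia ∩ Priya: 11:00–11:30, 15:00–15:30.
Anders ∩ Sofia ∩ Priya ∩ Ravi: 11:00–11:30, 15:15–15:30.
Restricted to 09:15–18:30: 11:00–11:30, 15:15–15:30.
Windows ≥ 30 min: 11:00–11:30.
Latest start in the last window 11:00–11:30 is 11:30 − 30 min = 11:00.

11:00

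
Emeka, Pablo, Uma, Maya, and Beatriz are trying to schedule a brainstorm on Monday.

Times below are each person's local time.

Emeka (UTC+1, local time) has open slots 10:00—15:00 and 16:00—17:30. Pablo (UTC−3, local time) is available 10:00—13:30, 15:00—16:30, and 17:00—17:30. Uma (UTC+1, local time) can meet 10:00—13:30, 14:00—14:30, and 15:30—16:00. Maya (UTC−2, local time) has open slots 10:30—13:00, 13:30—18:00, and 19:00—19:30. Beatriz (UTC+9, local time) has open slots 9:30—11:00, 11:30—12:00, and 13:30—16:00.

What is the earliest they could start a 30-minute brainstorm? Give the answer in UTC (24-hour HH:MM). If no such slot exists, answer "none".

Emeka → UTC: 09:00–14:00, 15:00–16:30.
Pablo → UTC: 13:00–16:30, 18:00–19:30, 20:00–20:30.
Uma → UTC: 09:00–12:30, 13:00–13:30, 14:30–15:00.
Maya → UTC: 12:30–15:00, 15:30–20:00, 21:00–21:30.
Beatriz → UTC: 00:30–02:00, 02:30–03:00, 04:30–07:00.
Emeka ∩ Pablo: 13:00–14:00, 15:00–16:30.
Emeka ∩ Pablo ∩ Uma: 13:00–13:30.
Emeka ∩ Pablo ∩ Uma ∩ Maya: 13:00–13:30.
Emeka ∩ Pablo ∩ Uma ∩ Maya ∩ Beatriz: (none).
Windows ≥ 30 min: (none).

none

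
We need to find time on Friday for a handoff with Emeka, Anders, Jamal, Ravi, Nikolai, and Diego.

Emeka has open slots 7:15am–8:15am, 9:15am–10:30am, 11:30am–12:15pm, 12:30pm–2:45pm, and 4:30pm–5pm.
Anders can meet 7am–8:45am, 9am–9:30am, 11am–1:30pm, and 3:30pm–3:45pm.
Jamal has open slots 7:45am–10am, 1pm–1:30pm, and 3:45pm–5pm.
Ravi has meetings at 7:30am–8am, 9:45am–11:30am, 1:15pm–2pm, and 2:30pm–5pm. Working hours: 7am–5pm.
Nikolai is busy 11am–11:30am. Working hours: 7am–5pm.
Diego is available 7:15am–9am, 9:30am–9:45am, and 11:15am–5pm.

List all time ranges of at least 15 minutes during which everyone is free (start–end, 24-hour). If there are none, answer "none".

Ravi free within 07:00–17:00: 07:00–07:30, 08:00–09:45, 11:30–13:15, 14:00–14:30.
Nikolai free within 07:00–17:00: 07:00–11:00, 11:30–17:00.
Emeka ∩ Anders: 07:15–08:15, 09:15–09:30, 11:30–12:15, 12:30–13:30.
Emeka ∩ Anders ∩ Jamal: 07:45–08:15, 09:15–09:30, 13:00–13:30.
Emeka ∩ Anders ∩ Jamal ∩ Ravi: 08:00–08:15, 09:15–09:30, 13:00–13:15.
Emeka ∩ Anders ∩ Jamal ∩ Ravi ∩ Nikolai: 08:00–08:15, 09:15–09:30, 13:00–13:15.
Emeka ∩ Anders ∩ Jamal ∩ Ravi ∩ Nikolai ∩ Diego: 08:00–08:15, 13:00–13:15.
Windows ≥ 15 min: 08:00–08:15, 13:00–13:15.

08:00–08:15, 13:00–13:15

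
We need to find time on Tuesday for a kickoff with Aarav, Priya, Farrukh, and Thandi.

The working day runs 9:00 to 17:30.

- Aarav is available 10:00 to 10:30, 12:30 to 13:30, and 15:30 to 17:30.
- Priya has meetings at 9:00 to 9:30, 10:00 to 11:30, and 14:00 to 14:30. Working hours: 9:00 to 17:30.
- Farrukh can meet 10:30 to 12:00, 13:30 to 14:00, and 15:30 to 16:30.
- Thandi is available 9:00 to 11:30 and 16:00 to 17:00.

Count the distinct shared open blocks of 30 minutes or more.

1

Priya free within 09:00–17:30: 09:30–10:00, 11:30–14:00, 14:30–17:30.
Aarav ∩ Priya: 12:30–13:30, 15:30–17:30.
Aarav ∩ Priya ∩ Farrukh: 15:30–16:30.
Aarav ∩ Priya ∩ Farrukh ∩ Thandi: 16:00–16:30.
Windows ≥ 30 min: 16:00–16:30.
That's 1 window.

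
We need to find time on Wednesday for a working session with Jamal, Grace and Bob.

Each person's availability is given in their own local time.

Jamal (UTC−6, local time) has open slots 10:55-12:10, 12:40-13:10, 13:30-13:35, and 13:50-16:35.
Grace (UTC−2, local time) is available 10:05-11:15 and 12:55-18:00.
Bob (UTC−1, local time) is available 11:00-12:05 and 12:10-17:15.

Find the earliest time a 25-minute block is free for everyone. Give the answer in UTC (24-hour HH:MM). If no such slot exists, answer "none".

16:55

Jamal → UTC: 16:55–18:10, 18:40–19:10, 19:30–19:35, 19:50–22:35.
Grace → UTC: 12:05–13:15, 14:55–20:00.
Bob → UTC: 12:00–13:05, 13:10–18:15.
Jamal ∩ Grace: 16:55–18:10, 18:40–19:10, 19:30–19:35, 19:50–20:00.
Jamal ∩ Grace ∩ Bob: 16:55–18:10.
Windows ≥ 25 min: 16:55–18:10.
Earliest such window starts at 16:55.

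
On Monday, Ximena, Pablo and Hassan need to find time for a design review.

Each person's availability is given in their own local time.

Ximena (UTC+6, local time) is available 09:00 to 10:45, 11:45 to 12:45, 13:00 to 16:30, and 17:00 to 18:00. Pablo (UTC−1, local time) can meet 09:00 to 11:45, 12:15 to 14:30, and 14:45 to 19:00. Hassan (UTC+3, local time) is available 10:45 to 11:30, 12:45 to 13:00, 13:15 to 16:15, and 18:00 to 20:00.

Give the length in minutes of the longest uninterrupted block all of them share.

Ximena → UTC: 03:00–04:45, 05:45–06:45, 07:00–10:30, 11:00–12:00.
Pablo → UTC: 10:00–12:45, 13:15–15:30, 15:45–20:00.
Hassan → UTC: 07:45–08:30, 09:45–10:00, 10:15–13:15, 15:00–17:00.
Ximena ∩ Pablo: 10:00–10:30, 11:00–12:00.
Ximena ∩ Pablo ∩ Hassan: 10:15–10:30, 11:00–12:00.
Common window lengths: 15, 60 min; longest is 60.

60 minutes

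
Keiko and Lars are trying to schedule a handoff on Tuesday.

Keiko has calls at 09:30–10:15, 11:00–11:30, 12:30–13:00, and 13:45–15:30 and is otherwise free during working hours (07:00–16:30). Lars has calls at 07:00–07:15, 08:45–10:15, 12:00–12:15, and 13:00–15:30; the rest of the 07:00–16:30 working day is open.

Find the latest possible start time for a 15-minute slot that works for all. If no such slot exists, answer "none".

16:15

Keiko free within 07:00–16:30: 07:00–09:30, 10:15–11:00, 11:30–12:30, 13:00–13:45, 15:30–16:30.
Lars free within 07:00–16:30: 07:15–08:45, 10:15–12:00, 12:15–13:00, 15:30–16:30.
Keiko ∩ Lars: 07:15–08:45, 10:15–11:00, 11:30–12:00, 12:15–12:30, 15:30–16:30.
Windows ≥ 15 min: 07:15–08:45, 10:15–11:00, 11:30–12:00, 12:15–12:30, 15:30–16:30.
Latest start in the last window 15:30–16:30 is 16:30 − 15 min = 16:15.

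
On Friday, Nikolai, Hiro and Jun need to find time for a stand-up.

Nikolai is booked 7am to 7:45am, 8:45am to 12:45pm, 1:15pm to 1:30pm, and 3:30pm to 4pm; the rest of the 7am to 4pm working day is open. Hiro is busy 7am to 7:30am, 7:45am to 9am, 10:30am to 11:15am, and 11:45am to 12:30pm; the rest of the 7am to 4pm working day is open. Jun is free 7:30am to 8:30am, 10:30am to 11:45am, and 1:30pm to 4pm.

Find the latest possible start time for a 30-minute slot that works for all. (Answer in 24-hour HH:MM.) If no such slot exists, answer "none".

15:00

Nikolai free within 07:00–16:00: 07:45–08:45, 12:45–13:15, 13:30–15:30.
Hiro free within 07:00–16:00: 07:30–07:45, 09:00–10:30, 11:15–11:45, 12:30–16:00.
Nikolai ∩ Hiro: 12:45–13:15, 13:30–15:30.
Nikolai ∩ Hiro ∩ Jun: 13:30–15:30.
Windows ≥ 30 min: 13:30–15:30.
Latest start in the last window 13:30–15:30 is 15:30 − 30 min = 15:00.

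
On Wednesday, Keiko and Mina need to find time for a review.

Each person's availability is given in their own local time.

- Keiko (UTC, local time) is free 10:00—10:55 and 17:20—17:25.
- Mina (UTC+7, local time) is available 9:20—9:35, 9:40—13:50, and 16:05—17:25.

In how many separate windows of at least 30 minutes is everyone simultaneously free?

0

Keiko → UTC: 10:00–10:55, 17:20–17:25.
Mina → UTC: 02:20–02:35, 02:40–06:50, 09:05–10:25.
Keiko ∩ Mina: 10:00–10:25.
Windows ≥ 30 min: (none).
That's 0 windows.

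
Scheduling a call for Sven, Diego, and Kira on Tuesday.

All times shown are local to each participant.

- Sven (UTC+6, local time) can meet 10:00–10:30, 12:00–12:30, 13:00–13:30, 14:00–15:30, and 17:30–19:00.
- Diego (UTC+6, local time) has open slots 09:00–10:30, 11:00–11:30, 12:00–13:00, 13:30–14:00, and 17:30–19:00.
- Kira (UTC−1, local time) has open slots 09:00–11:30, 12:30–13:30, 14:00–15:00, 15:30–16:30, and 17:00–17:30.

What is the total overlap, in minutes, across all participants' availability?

60 minutes

Sven → UTC: 04:00–04:30, 06:00–06:30, 07:00–07:30, 08:00–09:30, 11:30–13:00.
Diego → UTC: 03:00–04:30, 05:00–05:30, 06:00–07:00, 07:30–08:00, 11:30–13:00.
Kira → UTC: 10:00–12:30, 13:30–14:30, 15:00–16:00, 16:30–17:30, 18:00–18:30.
Sven ∩ Diego: 04:00–04:30, 06:00–06:30, 11:30–13:00.
Sven ∩ Diego ∩ Kira: 11:30–12:30.
Total common minutes: 60.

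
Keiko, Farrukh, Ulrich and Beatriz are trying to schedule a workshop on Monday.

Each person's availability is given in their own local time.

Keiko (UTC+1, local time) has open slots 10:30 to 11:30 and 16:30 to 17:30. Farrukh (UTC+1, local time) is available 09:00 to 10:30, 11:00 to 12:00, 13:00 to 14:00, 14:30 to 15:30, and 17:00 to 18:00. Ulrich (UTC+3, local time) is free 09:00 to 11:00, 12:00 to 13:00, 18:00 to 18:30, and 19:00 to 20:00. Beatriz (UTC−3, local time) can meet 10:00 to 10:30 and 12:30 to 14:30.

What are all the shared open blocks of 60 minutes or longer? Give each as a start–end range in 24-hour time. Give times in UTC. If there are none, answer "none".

Keiko → UTC: 09:30–10:30, 15:30–16:30.
Farrukh → UTC: 08:00–09:30, 10:00–11:00, 12:00–13:00, 13:30–14:30, 16:00–17:00.
Ulrich → UTC: 06:00–08:00, 09:00–10:00, 15:00–15:30, 16:00–17:00.
Beatriz → UTC: 13:00–13:30, 15:30–17:30.
Keiko ∩ Farrukh: 10:00–10:30, 16:00–16:30.
Keiko ∩ Farrukh ∩ Ulrich: 16:00–16:30.
Keiko ∩ Farrukh ∩ Ulrich ∩ Beatriz: 16:00–16:30.
Windows ≥ 60 min: (none).

none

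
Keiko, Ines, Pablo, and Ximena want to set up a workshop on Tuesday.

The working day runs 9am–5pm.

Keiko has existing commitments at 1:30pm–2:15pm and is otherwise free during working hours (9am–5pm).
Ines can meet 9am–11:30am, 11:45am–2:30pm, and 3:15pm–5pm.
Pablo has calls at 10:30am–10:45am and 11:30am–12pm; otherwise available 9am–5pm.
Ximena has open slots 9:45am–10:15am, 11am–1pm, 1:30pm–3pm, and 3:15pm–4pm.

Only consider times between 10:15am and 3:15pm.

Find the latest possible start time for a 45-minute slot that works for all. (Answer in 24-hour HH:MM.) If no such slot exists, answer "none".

12:15

Keiko free within 09:00–17:00: 09:00–13:30, 14:15–17:00.
Pablo free within 09:00–17:00: 09:00–10:30, 10:45–11:30, 12:00–17:00.
Keiko ∩ Ines: 09:00–11:30, 11:45–13:30, 14:15–14:30, 15:15–17:00.
Keiko ∩ Ines ∩ Pablo: 09:00–10:30, 10:45–11:30, 12:00–13:30, 14:15–14:30, 15:15–17:00.
Keiko ∩ Ines ∩ Pablo ∩ Ximena: 09:45–10:15, 11:00–11:30, 12:00–13:00, 14:15–14:30, 15:15–16:00.
Restricted to 10:15–15:15: 11:00–11:30, 12:00–13:00, 14:15–14:30.
Windows ≥ 45 min: 12:00–13:00.
Latest start in the last window 12:00–13:00 is 13:00 − 45 min = 12:15.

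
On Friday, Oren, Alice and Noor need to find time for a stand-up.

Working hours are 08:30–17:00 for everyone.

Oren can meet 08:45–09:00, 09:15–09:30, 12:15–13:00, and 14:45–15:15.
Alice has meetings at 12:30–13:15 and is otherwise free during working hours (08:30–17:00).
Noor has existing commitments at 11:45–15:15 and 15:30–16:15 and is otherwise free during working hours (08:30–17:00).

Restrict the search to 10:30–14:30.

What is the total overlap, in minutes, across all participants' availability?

0 minutes

Alice free within 08:30–17:00: 08:30–12:30, 13:15–17:00.
Noor free within 08:30–17:00: 08:30–11:45, 15:15–15:30, 16:15–17:00.
Oren ∩ Alice: 08:45–09:00, 09:15–09:30, 12:15–12:30, 14:45–15:15.
Oren ∩ Alice ∩ Noor: 08:45–09:00, 09:15–09:30.
Restricted to 10:30–14:30: (none).
Total common minutes: 0.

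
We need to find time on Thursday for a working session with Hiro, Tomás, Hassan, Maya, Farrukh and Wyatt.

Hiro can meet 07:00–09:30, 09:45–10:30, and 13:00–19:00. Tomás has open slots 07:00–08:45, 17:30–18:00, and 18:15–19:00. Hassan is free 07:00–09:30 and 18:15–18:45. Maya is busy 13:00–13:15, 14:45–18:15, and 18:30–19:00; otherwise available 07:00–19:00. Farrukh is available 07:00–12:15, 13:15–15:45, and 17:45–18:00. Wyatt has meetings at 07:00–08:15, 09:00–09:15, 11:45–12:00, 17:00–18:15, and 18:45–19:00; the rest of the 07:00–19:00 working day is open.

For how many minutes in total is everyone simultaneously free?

Maya free within 07:00–19:00: 07:00–13:00, 13:15–14:45, 18:15–18:30.
Wyatt free within 07:00–19:00: 08:15–09:00, 09:15–11:45, 12:00–17:00, 18:15–18:45.
Hiro ∩ Tomás: 07:00–08:45, 17:30–18:00, 18:15–19:00.
Hiro ∩ Tomás ∩ Hassan: 07:00–08:45, 18:15–18:45.
Hiro ∩ Tomás ∩ Hassan ∩ Maya: 07:00–08:45, 18:15–18:30.
Hiro ∩ Tomás ∩ Hassan ∩ Maya ∩ Farrukh: 07:00–08:45.
Hiro ∩ Tomás ∩ Hassan ∩ Maya ∩ Farrukh ∩ Wyatt: 08:15–08:45.
Total common minutes: 30.

30 minutes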